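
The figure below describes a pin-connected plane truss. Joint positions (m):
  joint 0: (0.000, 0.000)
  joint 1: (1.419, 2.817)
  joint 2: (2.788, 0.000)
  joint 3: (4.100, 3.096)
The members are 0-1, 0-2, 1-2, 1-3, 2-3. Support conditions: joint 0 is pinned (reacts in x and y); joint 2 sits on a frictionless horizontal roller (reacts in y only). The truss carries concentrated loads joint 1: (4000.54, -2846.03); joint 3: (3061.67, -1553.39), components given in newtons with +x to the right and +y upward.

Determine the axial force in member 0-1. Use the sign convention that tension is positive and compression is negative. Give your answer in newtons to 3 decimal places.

7586.644

N=4 nodes, M=5 members, R=3 reactions → 2N=8, M+R=8
member 0 (0-1): L=3.1542, (cx,cy)=(0.4499,0.8931)
member 1 (0-2): L=2.7880, (cx,cy)=(1.0000,0.0000)
member 2 (1-2): L=3.1320, (cx,cy)=(0.4371,-0.8994)
member 3 (1-3): L=2.6955, (cx,cy)=(0.9946,0.1035)
member 4 (2-3): L=3.3625, (cx,cy)=(0.3902,0.9207)
solve A·x = −loads:
  F[0-1] = +7586.6436 N (tension)
  F[0-2] = +3649.1709 N (tension)
  F[1-2] = -10247.3495 N (compression)
  F[1-3] = +3912.5886 N (tension)
  F[2-3] = -2126.9576 N (compression)
  Rx@0 = -7062.2100 N
  Ry@0 = -6775.5682 N
  Ry@2 = +11174.9882 N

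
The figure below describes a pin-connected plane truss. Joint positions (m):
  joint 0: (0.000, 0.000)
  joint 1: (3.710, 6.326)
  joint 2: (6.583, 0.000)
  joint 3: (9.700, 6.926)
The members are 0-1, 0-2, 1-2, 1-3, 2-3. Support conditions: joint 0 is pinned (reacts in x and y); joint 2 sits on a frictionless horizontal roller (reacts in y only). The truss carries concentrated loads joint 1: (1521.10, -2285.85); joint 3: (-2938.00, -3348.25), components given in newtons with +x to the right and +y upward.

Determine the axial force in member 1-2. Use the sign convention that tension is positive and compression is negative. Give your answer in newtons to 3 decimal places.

N=4 nodes, M=5 members, R=3 reactions → 2N=8, M+R=8
member 0 (0-1): L=7.3336, (cx,cy)=(0.5059,0.8626)
member 1 (0-2): L=6.5830, (cx,cy)=(1.0000,0.0000)
member 2 (1-2): L=6.9478, (cx,cy)=(0.4135,-0.9105)
member 3 (1-3): L=6.0200, (cx,cy)=(0.9950,0.0997)
member 4 (2-3): L=7.5951, (cx,cy)=(0.4104,0.9119)
solve A·x = −loads:
  F[0-1] = -1207.5144 N (compression)
  F[0-2] = -806.0336 N (compression)
  F[1-2] = -1531.4333 N (compression)
  F[1-3] = -1506.2030 N (compression)
  F[2-3] = -3507.0796 N (compression)
  Rx@0 = +1416.9000 N
  Ry@0 = +1041.6013 N
  Ry@2 = +4592.4987 N

-1531.433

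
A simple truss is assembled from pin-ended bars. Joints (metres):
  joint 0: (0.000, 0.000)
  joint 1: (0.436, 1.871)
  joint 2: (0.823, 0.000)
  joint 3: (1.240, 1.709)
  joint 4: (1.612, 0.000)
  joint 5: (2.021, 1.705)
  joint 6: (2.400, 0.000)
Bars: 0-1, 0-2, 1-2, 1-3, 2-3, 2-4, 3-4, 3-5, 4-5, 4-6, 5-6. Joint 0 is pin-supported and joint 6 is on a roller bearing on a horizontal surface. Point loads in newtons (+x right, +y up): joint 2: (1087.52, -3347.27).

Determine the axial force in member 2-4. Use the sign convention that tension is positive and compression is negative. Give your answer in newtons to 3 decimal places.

779.104

N=7 nodes, M=11 members, R=3 reactions → 2N=14, M+R=14
member 0 (0-1): L=1.9211, (cx,cy)=(0.2269,0.9739)
member 1 (0-2): L=0.8230, (cx,cy)=(1.0000,0.0000)
member 2 (1-2): L=1.9106, (cx,cy)=(0.2026,-0.9793)
member 3 (1-3): L=0.8202, (cx,cy)=(0.9803,-0.1975)
member 4 (2-3): L=1.7591, (cx,cy)=(0.2370,0.9715)
member 5 (2-4): L=0.7890, (cx,cy)=(1.0000,0.0000)
member 6 (3-4): L=1.7490, (cx,cy)=(0.2127,-0.9771)
member 7 (3-5): L=0.7810, (cx,cy)=(1.0000,-0.0051)
member 8 (4-5): L=1.7534, (cx,cy)=(0.2333,0.9724)
member 9 (4-6): L=0.7880, (cx,cy)=(1.0000,0.0000)
member 10 (5-6): L=1.7466, (cx,cy)=(0.2170,-0.9762)
solve A·x = −loads:
  F[0-1] = -2258.3641 N (compression)
  F[0-2] = +1600.0554 N (tension)
  F[1-2] = +2453.7136 N (tension)
  F[1-3] = -1029.8336 N (compression)
  F[2-3] = +972.1266 N (tension)
  F[2-4] = +779.1037 N (tension)
  F[3-4] = -1171.9354 N (compression)
  F[3-5] = -529.8508 N (compression)
  F[4-5] = +1177.6074 N (tension)
  F[4-6] = +255.1492 N (tension)
  F[5-6] = -1175.8510 N (compression)
  Rx@0 = -1087.5200 N
  Ry@0 = +2199.4353 N
  Ry@6 = +1147.8347 N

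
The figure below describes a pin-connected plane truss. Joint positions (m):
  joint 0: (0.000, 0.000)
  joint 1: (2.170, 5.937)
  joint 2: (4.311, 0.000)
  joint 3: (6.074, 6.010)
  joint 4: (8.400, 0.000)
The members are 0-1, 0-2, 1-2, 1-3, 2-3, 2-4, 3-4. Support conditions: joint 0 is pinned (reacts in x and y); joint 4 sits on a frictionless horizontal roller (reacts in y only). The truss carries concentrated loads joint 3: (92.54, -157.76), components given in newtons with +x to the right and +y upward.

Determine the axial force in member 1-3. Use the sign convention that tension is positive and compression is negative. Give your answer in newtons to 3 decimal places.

16.250

N=5 nodes, M=7 members, R=3 reactions → 2N=10, M+R=10
member 0 (0-1): L=6.3211, (cx,cy)=(0.3433,0.9392)
member 1 (0-2): L=4.3110, (cx,cy)=(1.0000,0.0000)
member 2 (1-2): L=6.3112, (cx,cy)=(0.3392,-0.9407)
member 3 (1-3): L=3.9047, (cx,cy)=(0.9998,0.0187)
member 4 (2-3): L=6.2632, (cx,cy)=(0.2815,0.9596)
member 5 (2-4): L=4.0890, (cx,cy)=(1.0000,0.0000)
member 6 (3-4): L=6.4444, (cx,cy)=(0.3609,-0.9326)
solve A·x = −loads:
  F[0-1] = +23.9832 N (tension)
  F[0-2] = +84.3068 N (tension)
  F[1-2] = -23.6227 N (compression)
  F[1-3] = +16.2497 N (tension)
  F[2-3] = +23.1583 N (tension)
  F[2-4] = +69.7745 N (tension)
  F[3-4] = -193.3168 N (compression)
  Rx@0 = -92.5400 N
  Ry@0 = -22.5257 N
  Ry@4 = +180.2857 N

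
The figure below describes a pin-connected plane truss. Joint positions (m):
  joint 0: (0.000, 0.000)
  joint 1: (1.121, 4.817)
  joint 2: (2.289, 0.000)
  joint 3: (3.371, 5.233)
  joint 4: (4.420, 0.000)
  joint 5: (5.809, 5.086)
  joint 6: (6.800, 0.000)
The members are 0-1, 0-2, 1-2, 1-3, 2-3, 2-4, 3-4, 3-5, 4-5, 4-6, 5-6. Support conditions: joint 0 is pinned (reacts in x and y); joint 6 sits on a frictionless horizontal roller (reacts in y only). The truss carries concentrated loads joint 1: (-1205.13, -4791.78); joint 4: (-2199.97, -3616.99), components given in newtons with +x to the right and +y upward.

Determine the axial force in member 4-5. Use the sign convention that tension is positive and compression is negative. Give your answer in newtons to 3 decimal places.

2305.239

N=7 nodes, M=11 members, R=3 reactions → 2N=14, M+R=14
member 0 (0-1): L=4.9457, (cx,cy)=(0.2267,0.9740)
member 1 (0-2): L=2.2890, (cx,cy)=(1.0000,0.0000)
member 2 (1-2): L=4.9566, (cx,cy)=(0.2356,-0.9718)
member 3 (1-3): L=2.2881, (cx,cy)=(0.9833,0.1818)
member 4 (2-3): L=5.3437, (cx,cy)=(0.2025,0.9793)
member 5 (2-4): L=2.1310, (cx,cy)=(1.0000,0.0000)
member 6 (3-4): L=5.3371, (cx,cy)=(0.1965,-0.9805)
member 7 (3-5): L=2.4424, (cx,cy)=(0.9982,-0.0602)
member 8 (4-5): L=5.2723, (cx,cy)=(0.2635,0.9647)
member 9 (4-6): L=2.3800, (cx,cy)=(1.0000,0.0000)
member 10 (5-6): L=5.1816, (cx,cy)=(0.1913,-0.9815)
solve A·x = −loads:
  F[0-1] = -6285.0566 N (compression)
  F[0-2] = -1980.5247 N (compression)
  F[1-2] = +1269.5667 N (tension)
  F[1-3] = -527.4036 N (compression)
  F[2-3] = -1259.9121 N (compression)
  F[2-4] = -1426.2467 N (compression)
  F[3-4] = +1420.9074 N (tension)
  F[3-5] = -1054.9129 N (compression)
  F[4-5] = +2305.2385 N (tension)
  F[4-6] = +445.6752 N (tension)
  F[5-6] = -2330.3048 N (compression)
  Rx@0 = +3405.1000 N
  Ry@0 = +6121.4803 N
  Ry@6 = +2287.2897 N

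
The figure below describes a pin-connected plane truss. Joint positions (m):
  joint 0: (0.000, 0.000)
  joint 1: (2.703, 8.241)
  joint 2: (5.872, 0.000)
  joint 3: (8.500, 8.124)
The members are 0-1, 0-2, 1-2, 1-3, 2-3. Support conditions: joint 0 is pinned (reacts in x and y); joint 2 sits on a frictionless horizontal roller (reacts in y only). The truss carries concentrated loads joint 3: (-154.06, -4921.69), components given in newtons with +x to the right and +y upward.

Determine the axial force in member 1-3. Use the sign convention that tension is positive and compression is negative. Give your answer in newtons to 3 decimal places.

1429.001

N=4 nodes, M=5 members, R=3 reactions → 2N=8, M+R=8
member 0 (0-1): L=8.6730, (cx,cy)=(0.3117,0.9502)
member 1 (0-2): L=5.8720, (cx,cy)=(1.0000,0.0000)
member 2 (1-2): L=8.8293, (cx,cy)=(0.3589,-0.9334)
member 3 (1-3): L=5.7982, (cx,cy)=(0.9998,-0.0202)
member 4 (2-3): L=8.5385, (cx,cy)=(0.3078,0.9515)
solve A·x = −loads:
  F[0-1] = +2093.8314 N (tension)
  F[0-2] = -806.6197 N (compression)
  F[1-2] = -2162.4697 N (compression)
  F[1-3] = +1429.0008 N (tension)
  F[2-3] = -5142.4883 N (compression)
  Rx@0 = +154.0600 N
  Ry@0 = -1989.5466 N
  Ry@2 = +6911.2366 N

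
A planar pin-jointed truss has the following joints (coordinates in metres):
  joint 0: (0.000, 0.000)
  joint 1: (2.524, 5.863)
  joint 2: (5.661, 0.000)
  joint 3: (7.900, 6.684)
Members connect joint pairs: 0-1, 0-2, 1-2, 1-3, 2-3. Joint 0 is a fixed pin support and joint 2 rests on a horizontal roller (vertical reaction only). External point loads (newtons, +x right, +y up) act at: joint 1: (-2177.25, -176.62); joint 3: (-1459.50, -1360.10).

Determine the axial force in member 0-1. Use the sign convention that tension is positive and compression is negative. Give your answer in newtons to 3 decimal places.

-3852.050

N=4 nodes, M=5 members, R=3 reactions → 2N=8, M+R=8
member 0 (0-1): L=6.3832, (cx,cy)=(0.3954,0.9185)
member 1 (0-2): L=5.6610, (cx,cy)=(1.0000,0.0000)
member 2 (1-2): L=6.6495, (cx,cy)=(0.4718,-0.8817)
member 3 (1-3): L=5.4383, (cx,cy)=(0.9885,0.1510)
member 4 (2-3): L=7.0490, (cx,cy)=(0.3176,0.9482)
solve A·x = −loads:
  F[0-1] = -3852.0498 N (compression)
  F[0-2] = -2113.6015 N (compression)
  F[1-2] = +3629.1711 N (tension)
  F[1-3] = -1070.2862 N (compression)
  F[2-3] = -1263.9800 N (compression)
  Rx@0 = +3636.7500 N
  Ry@0 = +3538.1218 N
  Ry@2 = -2001.4018 N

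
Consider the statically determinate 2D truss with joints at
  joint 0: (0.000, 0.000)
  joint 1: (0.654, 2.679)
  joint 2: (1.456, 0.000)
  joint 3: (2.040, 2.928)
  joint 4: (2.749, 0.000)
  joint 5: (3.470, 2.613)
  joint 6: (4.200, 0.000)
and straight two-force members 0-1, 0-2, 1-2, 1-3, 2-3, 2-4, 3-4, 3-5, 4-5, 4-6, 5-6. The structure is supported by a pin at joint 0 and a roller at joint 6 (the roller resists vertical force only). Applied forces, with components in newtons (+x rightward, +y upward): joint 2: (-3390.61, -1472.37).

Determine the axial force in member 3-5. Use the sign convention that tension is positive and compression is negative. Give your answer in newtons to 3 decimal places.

-273.603

N=7 nodes, M=11 members, R=3 reactions → 2N=14, M+R=14
member 0 (0-1): L=2.7577, (cx,cy)=(0.2372,0.9715)
member 1 (0-2): L=1.4560, (cx,cy)=(1.0000,0.0000)
member 2 (1-2): L=2.7965, (cx,cy)=(0.2868,-0.9580)
member 3 (1-3): L=1.4082, (cx,cy)=(0.9842,0.1768)
member 4 (2-3): L=2.9857, (cx,cy)=(0.1956,0.9807)
member 5 (2-4): L=1.2930, (cx,cy)=(1.0000,0.0000)
member 6 (3-4): L=3.0126, (cx,cy)=(0.2353,-0.9719)
member 7 (3-5): L=1.4643, (cx,cy)=(0.9766,-0.2151)
member 8 (4-5): L=2.7106, (cx,cy)=(0.2660,0.9640)
member 9 (4-6): L=1.4510, (cx,cy)=(1.0000,0.0000)
member 10 (5-6): L=2.7131, (cx,cy)=(0.2691,-0.9631)
solve A·x = −loads:
  F[0-1] = -990.1973 N (compression)
  F[0-2] = -3155.7783 N (compression)
  F[1-2] = +911.0898 N (tension)
  F[1-3] = -504.0660 N (compression)
  F[2-3] = +611.3613 N (tension)
  F[2-4] = +376.5405 N (tension)
  F[3-4] = -464.6135 N (compression)
  F[3-5] = -273.6026 N (compression)
  F[4-5] = +468.4385 N (tension)
  F[4-6] = +142.5977 N (tension)
  F[5-6] = -529.9663 N (compression)
  Rx@0 = +3390.6100 N
  Ry@0 = +961.9484 N
  Ry@6 = +510.4216 N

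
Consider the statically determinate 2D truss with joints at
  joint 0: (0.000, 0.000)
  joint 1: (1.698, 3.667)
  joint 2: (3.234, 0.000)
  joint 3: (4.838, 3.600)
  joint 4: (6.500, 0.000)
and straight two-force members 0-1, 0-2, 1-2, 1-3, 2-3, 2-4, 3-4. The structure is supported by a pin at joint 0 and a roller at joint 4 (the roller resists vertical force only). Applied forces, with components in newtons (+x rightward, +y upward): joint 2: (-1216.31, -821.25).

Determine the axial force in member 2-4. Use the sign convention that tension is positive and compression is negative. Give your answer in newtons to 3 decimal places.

188.639

N=5 nodes, M=7 members, R=3 reactions → 2N=10, M+R=10
member 0 (0-1): L=4.0411, (cx,cy)=(0.4202,0.9074)
member 1 (0-2): L=3.2340, (cx,cy)=(1.0000,0.0000)
member 2 (1-2): L=3.9757, (cx,cy)=(0.3863,-0.9224)
member 3 (1-3): L=3.1407, (cx,cy)=(0.9998,-0.0213)
member 4 (2-3): L=3.9412, (cx,cy)=(0.4070,0.9134)
member 5 (2-4): L=3.2660, (cx,cy)=(1.0000,0.0000)
member 6 (3-4): L=3.9651, (cx,cy)=(0.4192,-0.9079)
solve A·x = −loads:
  F[0-1] = -454.7384 N (compression)
  F[0-2] = -1025.2345 N (compression)
  F[1-2] = +455.8792 N (tension)
  F[1-3] = -367.2867 N (compression)
  F[2-3] = +438.7487 N (tension)
  F[2-4] = +188.6386 N (tension)
  F[3-4] = -450.0459 N (compression)
  Rx@0 = +1216.3100 N
  Ry@0 = +412.6465 N
  Ry@4 = +408.6035 N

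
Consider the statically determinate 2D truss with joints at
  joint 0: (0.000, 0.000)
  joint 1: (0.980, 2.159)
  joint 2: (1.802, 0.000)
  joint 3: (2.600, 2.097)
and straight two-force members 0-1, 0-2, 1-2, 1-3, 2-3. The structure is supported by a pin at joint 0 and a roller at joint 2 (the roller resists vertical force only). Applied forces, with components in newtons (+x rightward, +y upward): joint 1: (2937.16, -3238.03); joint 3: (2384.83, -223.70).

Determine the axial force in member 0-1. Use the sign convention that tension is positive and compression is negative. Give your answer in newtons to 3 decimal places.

N=4 nodes, M=5 members, R=3 reactions → 2N=8, M+R=8
member 0 (0-1): L=2.3710, (cx,cy)=(0.4133,0.9106)
member 1 (0-2): L=1.8020, (cx,cy)=(1.0000,0.0000)
member 2 (1-2): L=2.3102, (cx,cy)=(0.3558,-0.9346)
member 3 (1-3): L=1.6212, (cx,cy)=(0.9993,-0.0382)
member 4 (2-3): L=2.2437, (cx,cy)=(0.3557,0.9346)
solve A·x = −loads:
  F[0-1] = +5399.0662 N (tension)
  F[0-2] = +3090.4143 N (tension)
  F[1-2] = -8825.0438 N (compression)
  F[1-3] = +2436.2838 N (tension)
  F[2-3] = -139.6594 N (compression)
  Rx@0 = -5321.9900 N
  Ry@0 = -4916.2979 N
  Ry@2 = +8378.0279 N

5399.066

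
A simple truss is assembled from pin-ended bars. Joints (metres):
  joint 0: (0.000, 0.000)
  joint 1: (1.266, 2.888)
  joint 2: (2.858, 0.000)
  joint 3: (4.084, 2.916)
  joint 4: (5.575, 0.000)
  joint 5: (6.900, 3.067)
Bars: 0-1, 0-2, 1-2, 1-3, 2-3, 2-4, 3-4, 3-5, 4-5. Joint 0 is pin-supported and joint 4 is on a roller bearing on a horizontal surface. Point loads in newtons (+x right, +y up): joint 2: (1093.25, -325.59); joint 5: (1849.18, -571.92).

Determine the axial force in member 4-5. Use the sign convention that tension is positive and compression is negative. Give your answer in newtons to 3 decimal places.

-748.361

N=6 nodes, M=9 members, R=3 reactions → 2N=12, M+R=12
member 0 (0-1): L=3.1533, (cx,cy)=(0.4015,0.9159)
member 1 (0-2): L=2.8580, (cx,cy)=(1.0000,0.0000)
member 2 (1-2): L=3.2977, (cx,cy)=(0.4828,-0.8758)
member 3 (1-3): L=2.8181, (cx,cy)=(1.0000,0.0099)
member 4 (2-3): L=3.1632, (cx,cy)=(0.3876,0.9218)
member 5 (2-4): L=2.7170, (cx,cy)=(1.0000,0.0000)
member 6 (3-4): L=3.2751, (cx,cy)=(0.4553,-0.8904)
member 7 (3-5): L=2.8200, (cx,cy)=(0.9986,0.0535)
member 8 (4-5): L=3.3410, (cx,cy)=(0.3966,0.9180)
solve A·x = −loads:
  F[0-1] = +1085.9092 N (tension)
  F[0-2] = +2506.4546 N (tension)
  F[1-2] = -1124.5403 N (compression)
  F[1-3] = +978.9030 N (tension)
  F[2-3] = +1421.5208 N (tension)
  F[2-4] = +319.3774 N (tension)
  F[3-4] = -1353.4581 N (compression)
  F[3-5] = +2149.0559 N (tension)
  F[4-5] = -748.3606 N (compression)
  Rx@0 = -2942.4300 N
  Ry@0 = -994.5473 N
  Ry@4 = +1892.0573 N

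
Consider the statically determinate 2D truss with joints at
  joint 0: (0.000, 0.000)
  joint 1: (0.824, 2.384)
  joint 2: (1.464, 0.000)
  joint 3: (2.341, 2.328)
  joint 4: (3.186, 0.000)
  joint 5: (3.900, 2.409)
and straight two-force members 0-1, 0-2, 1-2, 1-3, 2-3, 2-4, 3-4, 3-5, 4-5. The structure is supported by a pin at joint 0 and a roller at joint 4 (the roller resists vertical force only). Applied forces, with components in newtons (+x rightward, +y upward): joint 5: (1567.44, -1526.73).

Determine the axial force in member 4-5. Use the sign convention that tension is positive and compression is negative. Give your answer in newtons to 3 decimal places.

N=6 nodes, M=9 members, R=3 reactions → 2N=12, M+R=12
member 0 (0-1): L=2.5224, (cx,cy)=(0.3267,0.9451)
member 1 (0-2): L=1.4640, (cx,cy)=(1.0000,0.0000)
member 2 (1-2): L=2.4684, (cx,cy)=(0.2593,-0.9658)
member 3 (1-3): L=1.5180, (cx,cy)=(0.9993,-0.0369)
member 4 (2-3): L=2.4877, (cx,cy)=(0.3525,0.9358)
member 5 (2-4): L=1.7220, (cx,cy)=(1.0000,0.0000)
member 6 (3-4): L=2.4766, (cx,cy)=(0.3412,-0.9400)
member 7 (3-5): L=1.5611, (cx,cy)=(0.9987,0.0519)
member 8 (4-5): L=2.5126, (cx,cy)=(0.2842,0.9588)
solve A·x = −loads:
  F[0-1] = +1615.9799 N (tension)
  F[0-2] = +1039.5401 N (tension)
  F[1-2] = -1617.6089 N (compression)
  F[1-3] = +947.9524 N (tension)
  F[2-3] = +1669.4729 N (tension)
  F[2-4] = +31.5890 N (tension)
  F[3-4] = -1511.4268 N (compression)
  F[3-5] = +2054.3046 N (tension)
  F[4-5] = -1703.5510 N (compression)
  Rx@0 = -1567.4400 N
  Ry@0 = -1527.3221 N
  Ry@4 = +3054.0521 N

-1703.551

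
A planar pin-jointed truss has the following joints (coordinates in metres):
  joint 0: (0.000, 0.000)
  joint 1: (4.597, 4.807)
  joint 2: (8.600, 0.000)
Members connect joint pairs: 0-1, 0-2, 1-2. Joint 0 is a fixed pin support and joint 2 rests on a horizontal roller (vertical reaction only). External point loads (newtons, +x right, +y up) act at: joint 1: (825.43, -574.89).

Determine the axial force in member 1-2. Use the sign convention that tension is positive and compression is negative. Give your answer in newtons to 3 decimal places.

N=3 nodes, M=3 members, R=3 reactions → 2N=6, M+R=6
member 0 (0-1): L=6.6513, (cx,cy)=(0.6911,0.7227)
member 1 (0-2): L=8.6000, (cx,cy)=(1.0000,0.0000)
member 2 (1-2): L=6.2555, (cx,cy)=(0.6399,-0.7684)
solve A·x = −loads:
  F[0-1] = +268.1350 N (tension)
  F[0-2] = +640.1100 N (tension)
  F[1-2] = -1000.3016 N (compression)
  Rx@0 = -825.4300 N
  Ry@0 = -193.7857 N
  Ry@2 = +768.6757 N

-1000.302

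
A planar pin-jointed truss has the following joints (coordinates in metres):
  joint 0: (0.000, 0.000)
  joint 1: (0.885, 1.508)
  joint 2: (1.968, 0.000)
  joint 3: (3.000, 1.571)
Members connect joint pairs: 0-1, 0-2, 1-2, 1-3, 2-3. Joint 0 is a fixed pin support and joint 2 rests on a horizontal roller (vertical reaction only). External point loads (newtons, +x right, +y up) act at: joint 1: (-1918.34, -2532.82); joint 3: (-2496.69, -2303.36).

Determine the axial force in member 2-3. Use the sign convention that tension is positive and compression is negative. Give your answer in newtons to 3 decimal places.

-2720.133

N=4 nodes, M=5 members, R=3 reactions → 2N=8, M+R=8
member 0 (0-1): L=1.7485, (cx,cy)=(0.5061,0.8624)
member 1 (0-2): L=1.9680, (cx,cy)=(1.0000,0.0000)
member 2 (1-2): L=1.8566, (cx,cy)=(0.5833,-0.8122)
member 3 (1-3): L=2.1159, (cx,cy)=(0.9996,0.0298)
member 4 (2-3): L=1.8796, (cx,cy)=(0.5490,0.8358)
solve A·x = −loads:
  F[0-1] = -4230.9198 N (compression)
  F[0-2] = -2273.5707 N (compression)
  F[1-2] = +1337.3488 N (tension)
  F[1-3] = -1003.6736 N (compression)
  F[2-3] = -2720.1329 N (compression)
  Rx@0 = +4415.0300 N
  Ry@0 = +3648.9498 N
  Ry@2 = +1187.2302 N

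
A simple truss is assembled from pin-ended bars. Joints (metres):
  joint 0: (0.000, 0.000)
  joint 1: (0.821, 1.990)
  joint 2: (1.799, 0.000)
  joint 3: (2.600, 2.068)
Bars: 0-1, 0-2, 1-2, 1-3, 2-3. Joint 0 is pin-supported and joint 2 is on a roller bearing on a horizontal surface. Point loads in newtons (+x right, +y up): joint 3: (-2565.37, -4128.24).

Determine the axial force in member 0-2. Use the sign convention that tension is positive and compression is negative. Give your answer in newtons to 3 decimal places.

N=4 nodes, M=5 members, R=3 reactions → 2N=8, M+R=8
member 0 (0-1): L=2.1527, (cx,cy)=(0.3814,0.9244)
member 1 (0-2): L=1.7990, (cx,cy)=(1.0000,0.0000)
member 2 (1-2): L=2.2173, (cx,cy)=(0.4411,-0.8975)
member 3 (1-3): L=1.7807, (cx,cy)=(0.9990,0.0438)
member 4 (2-3): L=2.2177, (cx,cy)=(0.3612,0.9325)
solve A·x = −loads:
  F[0-1] = -1201.7024 N (compression)
  F[0-2] = -2107.0641 N (compression)
  F[1-2] = +1189.7550 N (tension)
  F[1-3] = -984.0151 N (compression)
  F[2-3] = -4380.8697 N (compression)
  Rx@0 = +2565.3700 N
  Ry@0 = +1110.8754 N
  Ry@2 = +3017.3646 N

-2107.064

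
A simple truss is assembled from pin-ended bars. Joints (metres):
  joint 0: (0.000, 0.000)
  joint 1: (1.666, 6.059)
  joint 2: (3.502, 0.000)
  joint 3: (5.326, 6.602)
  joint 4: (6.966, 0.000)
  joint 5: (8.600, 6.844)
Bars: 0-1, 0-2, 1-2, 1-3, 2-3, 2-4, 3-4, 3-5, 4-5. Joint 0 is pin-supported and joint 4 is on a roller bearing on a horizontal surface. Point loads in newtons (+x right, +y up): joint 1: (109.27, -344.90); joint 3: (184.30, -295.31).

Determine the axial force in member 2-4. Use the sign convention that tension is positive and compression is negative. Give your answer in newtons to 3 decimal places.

N=6 nodes, M=9 members, R=3 reactions → 2N=12, M+R=12
member 0 (0-1): L=6.2839, (cx,cy)=(0.2651,0.9642)
member 1 (0-2): L=3.5020, (cx,cy)=(1.0000,0.0000)
member 2 (1-2): L=6.3311, (cx,cy)=(0.2900,-0.9570)
member 3 (1-3): L=3.7001, (cx,cy)=(0.9892,0.1468)
member 4 (2-3): L=6.8493, (cx,cy)=(0.2663,0.9639)
member 5 (2-4): L=3.4640, (cx,cy)=(1.0000,0.0000)
member 6 (3-4): L=6.8026, (cx,cy)=(0.2411,-0.9705)
member 7 (3-5): L=3.2829, (cx,cy)=(0.9973,0.0737)
member 8 (4-5): L=7.0364, (cx,cy)=(0.2322,0.9727)
solve A·x = −loads:
  F[0-1] = -64.5349 N (compression)
  F[0-2] = +310.6797 N (tension)
  F[1-2] = -301.4088 N (compression)
  F[1-3] = -39.3981 N (compression)
  F[2-3] = +299.2629 N (tension)
  F[2-4] = +143.5769 N (tension)
  F[3-4] = -595.5505 N (compression)
  F[3-5] = +0.0000 N (tension)
  F[4-5] = -0.0000 N (compression)
  Rx@0 = -293.5700 N
  Ry@0 = +62.2255 N
  Ry@4 = +577.9845 N

143.577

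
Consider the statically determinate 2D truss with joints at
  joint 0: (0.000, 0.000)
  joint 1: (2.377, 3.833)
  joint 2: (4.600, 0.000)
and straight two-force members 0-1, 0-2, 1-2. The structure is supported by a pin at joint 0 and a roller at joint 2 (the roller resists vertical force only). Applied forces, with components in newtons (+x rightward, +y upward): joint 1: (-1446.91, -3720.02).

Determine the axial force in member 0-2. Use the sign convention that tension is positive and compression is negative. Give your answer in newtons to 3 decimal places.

415.617

N=3 nodes, M=3 members, R=3 reactions → 2N=6, M+R=6
member 0 (0-1): L=4.5102, (cx,cy)=(0.5270,0.8498)
member 1 (0-2): L=4.6000, (cx,cy)=(1.0000,0.0000)
member 2 (1-2): L=4.4310, (cx,cy)=(0.5017,-0.8650)
solve A·x = −loads:
  F[0-1] = -3534.0317 N (compression)
  F[0-2] = +415.6171 N (tension)
  F[1-2] = -828.4268 N (compression)
  Rx@0 = +1446.9100 N
  Ry@0 = +3003.3936 N
  Ry@2 = +716.6264 N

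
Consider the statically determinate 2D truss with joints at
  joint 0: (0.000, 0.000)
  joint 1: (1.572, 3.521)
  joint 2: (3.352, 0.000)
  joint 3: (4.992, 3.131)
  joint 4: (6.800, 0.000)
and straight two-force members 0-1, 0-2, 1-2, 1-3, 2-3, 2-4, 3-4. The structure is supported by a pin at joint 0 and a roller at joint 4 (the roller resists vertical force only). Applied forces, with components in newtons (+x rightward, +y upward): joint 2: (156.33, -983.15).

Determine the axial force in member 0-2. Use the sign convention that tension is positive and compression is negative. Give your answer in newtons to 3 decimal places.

N=5 nodes, M=7 members, R=3 reactions → 2N=10, M+R=10
member 0 (0-1): L=3.8560, (cx,cy)=(0.4077,0.9131)
member 1 (0-2): L=3.3520, (cx,cy)=(1.0000,0.0000)
member 2 (1-2): L=3.9454, (cx,cy)=(0.4512,-0.8924)
member 3 (1-3): L=3.4422, (cx,cy)=(0.9936,-0.1133)
member 4 (2-3): L=3.5345, (cx,cy)=(0.4640,0.8858)
member 5 (2-4): L=3.4480, (cx,cy)=(1.0000,0.0000)
member 6 (3-4): L=3.6155, (cx,cy)=(0.5001,-0.8660)
solve A·x = −loads:
  F[0-1] = -545.9433 N (compression)
  F[0-2] = +378.8990 N (tension)
  F[1-2] = +622.9488 N (tension)
  F[1-3] = -506.8845 N (compression)
  F[2-3] = +482.2610 N (tension)
  F[2-4] = +279.8532 N (tension)
  F[3-4] = -559.6329 N (compression)
  Rx@0 = -156.3300 N
  Ry@0 = +498.5149 N
  Ry@4 = +484.6351 N

378.899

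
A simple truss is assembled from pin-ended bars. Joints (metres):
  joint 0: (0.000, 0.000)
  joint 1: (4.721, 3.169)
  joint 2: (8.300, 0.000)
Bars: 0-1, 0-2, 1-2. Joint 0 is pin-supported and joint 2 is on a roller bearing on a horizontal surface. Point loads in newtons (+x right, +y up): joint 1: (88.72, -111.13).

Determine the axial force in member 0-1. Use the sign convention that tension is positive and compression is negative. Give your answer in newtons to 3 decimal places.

-25.202

N=3 nodes, M=3 members, R=3 reactions → 2N=6, M+R=6
member 0 (0-1): L=5.6860, (cx,cy)=(0.8303,0.5573)
member 1 (0-2): L=8.3000, (cx,cy)=(1.0000,0.0000)
member 2 (1-2): L=4.7804, (cx,cy)=(0.7487,-0.6629)
solve A·x = −loads:
  F[0-1] = -25.2018 N (compression)
  F[0-2] = +109.6447 N (tension)
  F[1-2] = -146.4490 N (compression)
  Rx@0 = -88.7200 N
  Ry@0 = +14.0459 N
  Ry@2 = +97.0841 N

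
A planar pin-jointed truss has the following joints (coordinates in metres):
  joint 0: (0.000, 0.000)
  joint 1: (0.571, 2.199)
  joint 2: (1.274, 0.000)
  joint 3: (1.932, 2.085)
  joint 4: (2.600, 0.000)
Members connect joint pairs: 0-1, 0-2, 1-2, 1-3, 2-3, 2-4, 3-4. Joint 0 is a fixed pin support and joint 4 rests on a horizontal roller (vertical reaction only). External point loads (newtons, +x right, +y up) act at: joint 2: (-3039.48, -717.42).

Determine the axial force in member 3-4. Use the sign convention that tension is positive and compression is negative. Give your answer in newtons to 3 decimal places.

N=5 nodes, M=7 members, R=3 reactions → 2N=10, M+R=10
member 0 (0-1): L=2.2719, (cx,cy)=(0.2513,0.9679)
member 1 (0-2): L=1.2740, (cx,cy)=(1.0000,0.0000)
member 2 (1-2): L=2.3086, (cx,cy)=(0.3045,-0.9525)
member 3 (1-3): L=1.3658, (cx,cy)=(0.9965,-0.0835)
member 4 (2-3): L=2.1864, (cx,cy)=(0.3010,0.9536)
member 5 (2-4): L=1.3260, (cx,cy)=(1.0000,0.0000)
member 6 (3-4): L=2.1894, (cx,cy)=(0.3051,-0.9523)
solve A·x = −loads:
  F[0-1] = -378.0179 N (compression)
  F[0-2] = -2944.4732 N (compression)
  F[1-2] = +403.2802 N (tension)
  F[1-3] = -218.5718 N (compression)
  F[2-3] = +349.4950 N (tension)
  F[2-4] = +112.6263 N (tension)
  F[3-4] = -369.1370 N (compression)
  Rx@0 = +3039.4800 N
  Ry@0 = +365.8842 N
  Ry@4 = +351.5358 N

-369.137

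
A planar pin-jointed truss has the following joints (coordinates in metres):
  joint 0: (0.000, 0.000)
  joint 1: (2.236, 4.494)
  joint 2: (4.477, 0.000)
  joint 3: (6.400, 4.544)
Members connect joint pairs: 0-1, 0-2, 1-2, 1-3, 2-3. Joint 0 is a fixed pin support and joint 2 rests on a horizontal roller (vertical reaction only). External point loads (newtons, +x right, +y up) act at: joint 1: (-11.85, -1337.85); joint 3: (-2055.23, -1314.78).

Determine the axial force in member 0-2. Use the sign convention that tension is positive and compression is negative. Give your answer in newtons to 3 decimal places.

-971.063

N=4 nodes, M=5 members, R=3 reactions → 2N=8, M+R=8
member 0 (0-1): L=5.0195, (cx,cy)=(0.4455,0.8953)
member 1 (0-2): L=4.4770, (cx,cy)=(1.0000,0.0000)
member 2 (1-2): L=5.0218, (cx,cy)=(0.4463,-0.8949)
member 3 (1-3): L=4.1643, (cx,cy)=(0.9999,0.0120)
member 4 (2-3): L=4.9342, (cx,cy)=(0.3897,0.9209)
solve A·x = −loads:
  F[0-1] = -2460.4195 N (compression)
  F[0-2] = -971.0626 N (compression)
  F[1-2] = +946.3347 N (tension)
  F[1-3] = -1506.5850 N (compression)
  F[2-3] = -1408.0260 N (compression)
  Rx@0 = +2067.0800 N
  Ry@0 = +2202.8186 N
  Ry@2 = +449.8114 N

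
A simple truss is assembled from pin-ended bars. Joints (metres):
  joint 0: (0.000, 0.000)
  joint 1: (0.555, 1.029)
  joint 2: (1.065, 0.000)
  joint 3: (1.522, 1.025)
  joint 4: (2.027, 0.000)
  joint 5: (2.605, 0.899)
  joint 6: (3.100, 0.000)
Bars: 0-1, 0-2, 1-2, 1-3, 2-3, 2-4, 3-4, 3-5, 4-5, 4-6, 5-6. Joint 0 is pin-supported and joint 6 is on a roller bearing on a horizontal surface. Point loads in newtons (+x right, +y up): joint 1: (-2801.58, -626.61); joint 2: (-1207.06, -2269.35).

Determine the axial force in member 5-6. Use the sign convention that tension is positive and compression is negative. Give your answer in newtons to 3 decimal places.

43.527

N=7 nodes, M=11 members, R=3 reactions → 2N=14, M+R=14
member 0 (0-1): L=1.1691, (cx,cy)=(0.4747,0.8801)
member 1 (0-2): L=1.0650, (cx,cy)=(1.0000,0.0000)
member 2 (1-2): L=1.1485, (cx,cy)=(0.4441,-0.8960)
member 3 (1-3): L=0.9670, (cx,cy)=(1.0000,-0.0041)
member 4 (2-3): L=1.1223, (cx,cy)=(0.4072,0.9133)
member 5 (2-4): L=0.9620, (cx,cy)=(1.0000,0.0000)
member 6 (3-4): L=1.1427, (cx,cy)=(0.4420,-0.8970)
member 7 (3-5): L=1.0903, (cx,cy)=(0.9933,-0.1156)
member 8 (4-5): L=1.0688, (cx,cy)=(0.5408,0.8411)
member 9 (4-6): L=1.0730, (cx,cy)=(1.0000,0.0000)
member 10 (5-6): L=1.0263, (cx,cy)=(0.4823,-0.8760)
solve A·x = −loads:
  F[0-1] = -3333.6566 N (compression)
  F[0-2] = -2426.1139 N (compression)
  F[1-2] = +2574.9940 N (tension)
  F[1-3] = +75.5611 N (tension)
  F[2-3] = -41.4047 N (compression)
  F[2-4] = -58.6999 N (compression)
  F[3-4] = +37.0138 N (tension)
  F[3-5] = +42.6271 N (tension)
  F[4-5] = -39.4731 N (compression)
  F[4-6] = -20.9942 N (compression)
  F[5-6] = +43.5266 N (tension)
  Rx@0 = +4008.6400 N
  Ry@0 = +2934.0889 N
  Ry@6 = -38.1289 N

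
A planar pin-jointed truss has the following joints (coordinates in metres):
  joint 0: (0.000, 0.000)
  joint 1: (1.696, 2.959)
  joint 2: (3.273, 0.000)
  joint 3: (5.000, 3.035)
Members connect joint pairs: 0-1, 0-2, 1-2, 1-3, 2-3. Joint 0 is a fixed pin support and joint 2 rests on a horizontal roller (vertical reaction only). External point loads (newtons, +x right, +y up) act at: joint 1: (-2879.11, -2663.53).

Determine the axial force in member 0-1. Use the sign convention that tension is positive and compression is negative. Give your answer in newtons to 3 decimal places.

N=4 nodes, M=5 members, R=3 reactions → 2N=8, M+R=8
member 0 (0-1): L=3.4106, (cx,cy)=(0.4973,0.8676)
member 1 (0-2): L=3.2730, (cx,cy)=(1.0000,0.0000)
member 2 (1-2): L=3.3530, (cx,cy)=(0.4703,-0.8825)
member 3 (1-3): L=3.3049, (cx,cy)=(0.9997,0.0230)
member 4 (2-3): L=3.4920, (cx,cy)=(0.4946,0.8691)
solve A·x = −loads:
  F[0-1] = -4479.3396 N (compression)
  F[0-2] = -651.6453 N (compression)
  F[1-2] = +1385.5211 N (tension)
  F[1-3] = +0.0000 N (tension)
  F[2-3] = -0.0000 N (compression)
  Rx@0 = +2879.1100 N
  Ry@0 = +3886.2430 N
  Ry@2 = -1222.7130 N

-4479.340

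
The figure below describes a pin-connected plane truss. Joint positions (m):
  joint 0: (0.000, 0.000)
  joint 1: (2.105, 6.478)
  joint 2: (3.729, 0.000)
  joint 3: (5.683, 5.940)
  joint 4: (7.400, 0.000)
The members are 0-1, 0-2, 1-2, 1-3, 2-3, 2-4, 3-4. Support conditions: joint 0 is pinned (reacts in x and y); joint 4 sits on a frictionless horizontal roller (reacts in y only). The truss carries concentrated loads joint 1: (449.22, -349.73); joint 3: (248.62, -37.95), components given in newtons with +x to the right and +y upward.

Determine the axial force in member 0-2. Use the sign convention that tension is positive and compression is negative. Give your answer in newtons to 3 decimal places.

589.384

N=5 nodes, M=7 members, R=3 reactions → 2N=10, M+R=10
member 0 (0-1): L=6.8114, (cx,cy)=(0.3090,0.9510)
member 1 (0-2): L=3.7290, (cx,cy)=(1.0000,0.0000)
member 2 (1-2): L=6.6785, (cx,cy)=(0.2432,-0.9700)
member 3 (1-3): L=3.6182, (cx,cy)=(0.9889,-0.1487)
member 4 (2-3): L=6.2531, (cx,cy)=(0.3125,0.9499)
member 5 (2-4): L=3.6710, (cx,cy)=(1.0000,0.0000)
member 6 (3-4): L=6.1832, (cx,cy)=(0.2777,-0.9607)
solve A·x = −loads:
  F[0-1] = +350.9452 N (tension)
  F[0-2] = +589.3840 N (tension)
  F[1-2] = -677.3561 N (compression)
  F[1-3] = -178.0306 N (compression)
  F[2-3] = +691.6605 N (tension)
  F[2-4] = +208.5392 N (tension)
  F[3-4] = -750.9815 N (compression)
  Rx@0 = -697.8400 N
  Ry@0 = -333.7661 N
  Ry@4 = +721.4461 N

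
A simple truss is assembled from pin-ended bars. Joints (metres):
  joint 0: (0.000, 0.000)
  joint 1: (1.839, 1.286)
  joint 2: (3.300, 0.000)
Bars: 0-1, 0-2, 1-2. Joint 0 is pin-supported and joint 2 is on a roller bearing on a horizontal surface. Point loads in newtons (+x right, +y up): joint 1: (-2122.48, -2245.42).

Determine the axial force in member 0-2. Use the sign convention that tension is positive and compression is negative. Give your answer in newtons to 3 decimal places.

481.911

N=3 nodes, M=3 members, R=3 reactions → 2N=6, M+R=6
member 0 (0-1): L=2.2440, (cx,cy)=(0.8195,0.5731)
member 1 (0-2): L=3.3000, (cx,cy)=(1.0000,0.0000)
member 2 (1-2): L=1.9464, (cx,cy)=(0.7506,-0.6607)
solve A·x = −loads:
  F[0-1] = -3178.0090 N (compression)
  F[0-2] = +481.9111 N (tension)
  F[1-2] = -642.0071 N (compression)
  Rx@0 = +2122.4800 N
  Ry@0 = +1821.2327 N
  Ry@2 = +424.1873 N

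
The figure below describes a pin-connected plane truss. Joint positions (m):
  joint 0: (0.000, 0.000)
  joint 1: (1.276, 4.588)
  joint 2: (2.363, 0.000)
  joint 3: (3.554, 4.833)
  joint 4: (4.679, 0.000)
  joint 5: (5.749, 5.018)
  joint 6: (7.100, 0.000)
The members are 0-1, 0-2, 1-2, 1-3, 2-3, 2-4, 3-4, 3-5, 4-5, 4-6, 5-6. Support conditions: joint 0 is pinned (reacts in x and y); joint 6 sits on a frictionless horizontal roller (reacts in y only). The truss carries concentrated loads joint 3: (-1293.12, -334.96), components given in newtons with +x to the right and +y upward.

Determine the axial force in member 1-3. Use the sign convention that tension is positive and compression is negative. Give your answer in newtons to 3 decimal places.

N=7 nodes, M=11 members, R=3 reactions → 2N=14, M+R=14
member 0 (0-1): L=4.7621, (cx,cy)=(0.2679,0.9634)
member 1 (0-2): L=2.3630, (cx,cy)=(1.0000,0.0000)
member 2 (1-2): L=4.7150, (cx,cy)=(0.2305,-0.9731)
member 3 (1-3): L=2.2911, (cx,cy)=(0.9943,0.1069)
member 4 (2-3): L=4.9776, (cx,cy)=(0.2393,0.9710)
member 5 (2-4): L=2.3160, (cx,cy)=(1.0000,0.0000)
member 6 (3-4): L=4.9622, (cx,cy)=(0.2267,-0.9740)
member 7 (3-5): L=2.2028, (cx,cy)=(0.9965,0.0840)
member 8 (4-5): L=5.1308, (cx,cy)=(0.2085,0.9780)
member 9 (4-6): L=2.4210, (cx,cy)=(1.0000,0.0000)
member 10 (5-6): L=5.1967, (cx,cy)=(0.2600,-0.9656)
solve A·x = −loads:
  F[0-1] = -1087.2815 N (compression)
  F[0-2] = -1001.7861 N (compression)
  F[1-2] = +1018.3723 N (tension)
  F[1-3] = -529.1439 N (compression)
  F[2-3] = -1020.5857 N (compression)
  F[2-4] = -522.8120 N (compression)
  F[3-4] = +761.9079 N (tension)
  F[3-5] = +351.3183 N (tension)
  F[4-5] = -758.7516 N (compression)
  F[4-6] = -191.8440 N (compression)
  F[5-6] = +737.9369 N (tension)
  Rx@0 = +1293.1200 N
  Ry@0 = +1047.5235 N
  Ry@6 = -712.5635 N

-529.144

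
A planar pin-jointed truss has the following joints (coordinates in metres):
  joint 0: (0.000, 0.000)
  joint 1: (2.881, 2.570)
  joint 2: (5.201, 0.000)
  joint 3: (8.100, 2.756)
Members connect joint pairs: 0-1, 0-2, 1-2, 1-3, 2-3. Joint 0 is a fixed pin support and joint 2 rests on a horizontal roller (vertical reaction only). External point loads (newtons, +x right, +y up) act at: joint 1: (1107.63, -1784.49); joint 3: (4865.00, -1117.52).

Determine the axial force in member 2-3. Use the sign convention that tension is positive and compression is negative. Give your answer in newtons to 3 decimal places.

-1946.548

N=4 nodes, M=5 members, R=3 reactions → 2N=8, M+R=8
member 0 (0-1): L=3.8607, (cx,cy)=(0.7462,0.6657)
member 1 (0-2): L=5.2010, (cx,cy)=(1.0000,0.0000)
member 2 (1-2): L=3.4623, (cx,cy)=(0.6701,-0.7423)
member 3 (1-3): L=5.2223, (cx,cy)=(0.9994,0.0356)
member 4 (2-3): L=4.0000, (cx,cy)=(0.7248,0.6890)
solve A·x = −loads:
  F[0-1] = +4434.8072 N (tension)
  F[0-2] = +2663.2159 N (tension)
  F[1-2] = -6079.8439 N (compression)
  F[1-3] = +6279.7562 N (tension)
  F[2-3] = -1946.5476 N (compression)
  Rx@0 = -5972.6300 N
  Ry@0 = -2952.1674 N
  Ry@2 = +5854.1774 N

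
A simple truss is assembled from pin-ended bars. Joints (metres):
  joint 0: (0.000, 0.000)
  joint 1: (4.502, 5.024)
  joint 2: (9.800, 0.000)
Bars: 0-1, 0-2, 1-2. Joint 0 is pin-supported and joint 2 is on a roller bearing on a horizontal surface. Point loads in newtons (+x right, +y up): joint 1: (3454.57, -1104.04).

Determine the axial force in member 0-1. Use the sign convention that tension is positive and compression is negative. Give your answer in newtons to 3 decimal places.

N=3 nodes, M=3 members, R=3 reactions → 2N=6, M+R=6
member 0 (0-1): L=6.7460, (cx,cy)=(0.6674,0.7447)
member 1 (0-2): L=9.8000, (cx,cy)=(1.0000,0.0000)
member 2 (1-2): L=7.3013, (cx,cy)=(0.7256,-0.6881)
solve A·x = −loads:
  F[0-1] = +1576.5810 N (tension)
  F[0-2] = +2402.4261 N (tension)
  F[1-2] = -3310.8530 N (compression)
  Rx@0 = -3454.5700 N
  Ry@0 = -1174.1383 N
  Ry@2 = +2278.1783 N

1576.581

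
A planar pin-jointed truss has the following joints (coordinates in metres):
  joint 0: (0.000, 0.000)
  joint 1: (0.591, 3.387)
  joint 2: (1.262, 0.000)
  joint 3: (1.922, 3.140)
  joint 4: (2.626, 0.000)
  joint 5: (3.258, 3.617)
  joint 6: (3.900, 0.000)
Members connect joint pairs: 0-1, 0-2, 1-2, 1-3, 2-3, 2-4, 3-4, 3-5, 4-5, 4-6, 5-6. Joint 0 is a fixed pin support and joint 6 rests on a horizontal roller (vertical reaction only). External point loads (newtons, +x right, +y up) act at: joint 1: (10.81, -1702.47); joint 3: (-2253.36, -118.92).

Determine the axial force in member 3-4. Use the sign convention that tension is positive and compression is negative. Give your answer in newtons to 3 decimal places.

N=7 nodes, M=11 members, R=3 reactions → 2N=14, M+R=14
member 0 (0-1): L=3.4382, (cx,cy)=(0.1719,0.9851)
member 1 (0-2): L=1.2620, (cx,cy)=(1.0000,0.0000)
member 2 (1-2): L=3.4528, (cx,cy)=(0.1943,-0.9809)
member 3 (1-3): L=1.3537, (cx,cy)=(0.9832,-0.1825)
member 4 (2-3): L=3.2086, (cx,cy)=(0.2057,0.9786)
member 5 (2-4): L=1.3640, (cx,cy)=(1.0000,0.0000)
member 6 (3-4): L=3.2180, (cx,cy)=(0.2188,-0.9758)
member 7 (3-5): L=1.4186, (cx,cy)=(0.9418,0.3362)
member 8 (4-5): L=3.6718, (cx,cy)=(0.1721,0.9851)
member 9 (4-6): L=1.2740, (cx,cy)=(1.0000,0.0000)
member 10 (5-6): L=3.6735, (cx,cy)=(0.1748,-0.9846)
solve A·x = −loads:
  F[0-1] = -3359.6564 N (compression)
  F[0-2] = -1665.0469 N (compression)
  F[1-2] = +1816.4953 N (tension)
  F[1-3] = -957.3905 N (compression)
  F[2-3] = -1820.8010 N (compression)
  F[2-4] = -937.5088 N (compression)
  F[3-4] = +1729.7742 N (tension)
  F[3-5] = +593.6473 N (tension)
  F[4-5] = -1713.4442 N (compression)
  F[4-6] = -264.1589 N (compression)
  F[5-6] = +1511.5214 N (tension)
  Rx@0 = +2242.5500 N
  Ry@0 = +3309.6497 N
  Ry@6 = -1488.2597 N

1729.774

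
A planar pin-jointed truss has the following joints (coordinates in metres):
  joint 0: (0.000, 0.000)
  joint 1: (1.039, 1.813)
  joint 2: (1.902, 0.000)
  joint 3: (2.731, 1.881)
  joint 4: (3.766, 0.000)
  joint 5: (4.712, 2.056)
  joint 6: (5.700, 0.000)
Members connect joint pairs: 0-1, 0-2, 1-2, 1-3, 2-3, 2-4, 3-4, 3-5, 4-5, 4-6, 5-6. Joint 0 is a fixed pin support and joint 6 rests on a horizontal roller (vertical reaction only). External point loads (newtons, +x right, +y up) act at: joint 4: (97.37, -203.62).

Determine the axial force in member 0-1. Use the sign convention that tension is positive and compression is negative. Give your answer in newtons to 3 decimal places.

N=7 nodes, M=11 members, R=3 reactions → 2N=14, M+R=14
member 0 (0-1): L=2.0896, (cx,cy)=(0.4972,0.8676)
member 1 (0-2): L=1.9020, (cx,cy)=(1.0000,0.0000)
member 2 (1-2): L=2.0079, (cx,cy)=(0.4298,-0.9029)
member 3 (1-3): L=1.6934, (cx,cy)=(0.9992,0.0402)
member 4 (2-3): L=2.0556, (cx,cy)=(0.4033,0.9151)
member 5 (2-4): L=1.8640, (cx,cy)=(1.0000,0.0000)
member 6 (3-4): L=2.1469, (cx,cy)=(0.4821,-0.8761)
member 7 (3-5): L=1.9887, (cx,cy)=(0.9961,0.0880)
member 8 (4-5): L=2.2632, (cx,cy)=(0.4180,0.9085)
member 9 (4-6): L=1.9340, (cx,cy)=(1.0000,0.0000)
member 10 (5-6): L=2.2811, (cx,cy)=(0.4331,-0.9013)
solve A·x = −loads:
  F[0-1] = -79.6289 N (compression)
  F[0-2] = +136.9631 N (tension)
  F[1-2] = +73.3502 N (tension)
  F[1-3] = -71.1763 N (compression)
  F[2-3] = -72.3766 N (compression)
  F[2-4] = +197.6779 N (tension)
  F[3-4] = +65.5555 N (tension)
  F[3-5] = -132.4246 N (compression)
  F[4-5] = +160.9169 N (tension)
  F[4-6] = +64.6487 N (tension)
  F[5-6] = -149.2593 N (compression)
  Rx@0 = -97.3700 N
  Ry@0 = +69.0879 N
  Ry@6 = +134.5321 N

-79.629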